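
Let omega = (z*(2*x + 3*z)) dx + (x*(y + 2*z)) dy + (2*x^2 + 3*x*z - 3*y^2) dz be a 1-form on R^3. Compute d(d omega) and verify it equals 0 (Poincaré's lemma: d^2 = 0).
d(d omega) = 0

Step 1: d omega = sum_{i<j} (∂f_j/∂x_i - ∂f_i/∂x_j) dx_i ∧ dx_j:
  coeff of dx ∧ dy: y + 2*z
  coeff of dx ∧ dz: 2*x - 3*z
  coeff of dy ∧ dz: -2*x - 6*y
Step 2: Apply d again to each 2-form coefficient. The only possible 3-form in R^3 is dx ∧ dy ∧ dz, with coefficient
  ∂(coeff of dy∧dz)/∂x - ∂(coeff of dx∧dz)/∂y + ∂(coeff of dx∧dy)/∂z
  = ∂/∂x (-2*x - 6*y) - ∂/∂y (2*x - 3*z) + ∂/∂z (y + 2*z).
Each of these terms simplifies to sums of mixed partials that cancel in pairs. The result is 0 (by equality of mixed partials for smooth functions — Schwarz / Clairaut).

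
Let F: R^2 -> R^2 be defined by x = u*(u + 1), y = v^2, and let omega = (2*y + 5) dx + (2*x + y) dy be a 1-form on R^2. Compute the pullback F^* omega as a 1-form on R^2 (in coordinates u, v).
F^* omega = (4*u*v^2 + 10*u + 2*v^2 + 5) du + (2*v*(2*u^2 + 2*u + v^2)) dv

Using F^*(f dg) = (f ∘ F) d(g ∘ F), substitute each coordinate x_i by F_i(u, v) in f_i, and replace dx_i by d F_i = (∂F_i/∂u) du + (∂F_i/∂v) dv.
  For the x component: f_1(F) = 2*v^2 + 5; d F_1 = (2*u + 1) du + (0) dv
  For the y component: f_2(F) = 2*u^2 + 2*u + v^2; d F_2 = (0) du + (2*v) dv
Combining and collecting du, dv coefficients:
  coeff of du: 4*u*v^2 + 10*u + 2*v^2 + 5
  coeff of dv: 2*v*(2*u^2 + 2*u + v^2)
F^* omega = (4*u*v^2 + 10*u + 2*v^2 + 5) du + (2*v*(2*u^2 + 2*u + v^2)) dv.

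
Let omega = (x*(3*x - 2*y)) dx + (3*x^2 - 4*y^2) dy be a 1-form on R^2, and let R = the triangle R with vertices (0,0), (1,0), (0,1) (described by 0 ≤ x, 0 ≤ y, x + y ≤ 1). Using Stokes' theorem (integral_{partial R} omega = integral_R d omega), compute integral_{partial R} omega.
integral_(partial R) omega = 4/3

Stokes: integral_partial_R omega = integral_R d omega with d omega = (∂Q/∂x - ∂P/∂y) dx ∧ dy.
  ∂Q/∂x = 6*x
  ∂P/∂y = -2*x
  integrand = ∂Q/∂x - ∂P/∂y = 8*x.
Integrating over R: integral_0^1 integral_0^{1-x} (8*x) dy dx = 4/3.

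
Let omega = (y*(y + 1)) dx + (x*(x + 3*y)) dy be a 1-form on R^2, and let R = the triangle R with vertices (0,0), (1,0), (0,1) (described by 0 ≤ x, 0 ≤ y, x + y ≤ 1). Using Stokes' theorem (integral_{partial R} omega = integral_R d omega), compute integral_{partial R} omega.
integral_(partial R) omega = 0

Stokes: integral_partial_R omega = integral_R d omega with d omega = (∂Q/∂x - ∂P/∂y) dx ∧ dy.
  ∂Q/∂x = 2*x + 3*y
  ∂P/∂y = 2*y + 1
  integrand = ∂Q/∂x - ∂P/∂y = 2*x + y - 1.
Integrating over R: integral_0^1 integral_0^{1-x} (2*x + y - 1) dy dx = 0.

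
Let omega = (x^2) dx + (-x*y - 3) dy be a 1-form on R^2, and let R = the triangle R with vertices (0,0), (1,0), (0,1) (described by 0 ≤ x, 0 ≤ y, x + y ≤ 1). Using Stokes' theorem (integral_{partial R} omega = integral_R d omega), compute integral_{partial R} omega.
integral_(partial R) omega = -1/6

Stokes: integral_partial_R omega = integral_R d omega with d omega = (∂Q/∂x - ∂P/∂y) dx ∧ dy.
  ∂Q/∂x = -y
  ∂P/∂y = 0
  integrand = ∂Q/∂x - ∂P/∂y = -y.
Integrating over R: integral_0^1 integral_0^{1-x} (-y) dy dx = -1/6.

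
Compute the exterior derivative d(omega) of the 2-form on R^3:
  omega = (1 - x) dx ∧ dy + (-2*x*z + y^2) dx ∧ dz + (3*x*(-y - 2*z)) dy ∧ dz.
d(omega) = (-5*y - 6*z) dx ∧ dy ∧ dz

For a 2-form omega = sum_{i<j} g_{ij} dx_i ∧ dx_j, the exterior derivative is
  d(omega) = sum_{i<j} d(g_{ij}) ∧ dx_i ∧ dx_j = sum_{i<j, k} (∂g_{ij}/∂x_k) dx_k ∧ dx_i ∧ dx_j.
Expand each term, using dx_k ∧ dx_i ∧ dx_j = sgn(permutation) dx_{(a)} ∧ dx_{(b)} ∧ dx_{(c)} with (a < b < c) sorted:
  d(-2*x*z + y^2) includes (∂/∂y)(-2*x*z + y^2) dy = (2*y) dy, which multiplied by dx ∧ dz gives (-2*y) dx ∧ dy ∧ dz
  d(3*x*(-y - 2*z)) includes (∂/∂x)(3*x*(-y - 2*z)) dx = (-3*y - 6*z) dx, which multiplied by dy ∧ dz gives (-3*y - 6*z) dx ∧ dy ∧ dz
Collecting like 3-forms: d(omega) = (-5*y - 6*z) dx ∧ dy ∧ dz.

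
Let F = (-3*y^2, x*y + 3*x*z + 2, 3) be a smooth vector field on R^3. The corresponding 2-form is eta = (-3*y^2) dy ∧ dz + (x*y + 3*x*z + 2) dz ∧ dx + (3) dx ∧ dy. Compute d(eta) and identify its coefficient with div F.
d(eta) = (x) dx ∧ dy ∧ dz; div F = x

For a 2-form in R^3 of the form above, applying d gives a 3-form with coefficient ∂P/∂x + ∂Q/∂y + ∂R/∂z:
  ∂P/∂x = 0
  ∂Q/∂y = x
  ∂R/∂z = 0
Sum = x, which is exactly div F.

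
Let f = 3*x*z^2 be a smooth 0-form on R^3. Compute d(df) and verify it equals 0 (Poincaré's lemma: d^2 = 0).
d(df) = 0

Step 1: df = sum_i (∂f/∂x_i) dx_i = (3*z^2) dx + (0) dy + (6*x*z) dz.
Step 2: Apply d again. Using the 1-form formula, the coefficient of dx ∧ dy in d(df) is ∂^2 f/∂x ∂y - ∂^2 f/∂y ∂x = (0) - (0) = 0 (equality of mixed partials for smooth f).
Similarly for dx ∧ dz and dy ∧ dz — all coefficients vanish. So d(df) = 0.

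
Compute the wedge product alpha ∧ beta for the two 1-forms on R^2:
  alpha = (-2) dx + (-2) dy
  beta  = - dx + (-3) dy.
alpha ∧ beta = (4) dx ∧ dy

Distribute the wedge, using dx_i ∧ dx_j = -dx_j ∧ dx_i and dx_i ∧ dx_i = 0. For each pair (i, j) with i < j, the coefficient of dx_i ∧ dx_j in alpha ∧ beta is (alpha_i * beta_j - alpha_j * beta_i). Collecting: alpha ∧ beta = (4) dx ∧ dy.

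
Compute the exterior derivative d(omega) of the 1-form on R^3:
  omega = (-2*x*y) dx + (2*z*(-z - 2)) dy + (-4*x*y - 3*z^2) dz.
d(omega) = (2*x) dx ∧ dy + (-4*y) dx ∧ dz + (-4*x + 4*z + 4) dy ∧ dz

For a 1-form omega = sum_i f_i dx_i, the exterior derivative is
  d(omega) = sum_{i < j} (∂f_j/∂x_i - ∂f_i/∂x_j) dx_i ∧ dx_j.
  coefficient of dx ∧ dy: ∂f_2/∂x - ∂f_1/∂y = ∂(2*z*(-z - 2))/∂x - ∂(-2*x*y)/∂y = 2*x
  coefficient of dx ∧ dz: ∂f_3/∂x - ∂f_1/∂z = ∂(-4*x*y - 3*z^2)/∂x - ∂(-2*x*y)/∂z = -4*y
  coefficient of dy ∧ dz: ∂f_3/∂y - ∂f_2/∂z = ∂(-4*x*y - 3*z^2)/∂y - ∂(2*z*(-z - 2))/∂z = -4*x + 4*z + 4
Assembling: d(omega) = (2*x) dx ∧ dy + (-4*y) dx ∧ dz + (-4*x + 4*z + 4) dy ∧ dz.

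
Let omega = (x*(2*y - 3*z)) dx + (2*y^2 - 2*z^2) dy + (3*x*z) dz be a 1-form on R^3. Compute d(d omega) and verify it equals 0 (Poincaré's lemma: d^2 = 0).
d(d omega) = 0

Step 1: d omega = sum_{i<j} (∂f_j/∂x_i - ∂f_i/∂x_j) dx_i ∧ dx_j:
  coeff of dx ∧ dy: -2*x
  coeff of dx ∧ dz: 3*x + 3*z
  coeff of dy ∧ dz: 4*z
Step 2: Apply d again to each 2-form coefficient. The only possible 3-form in R^3 is dx ∧ dy ∧ dz, with coefficient
  ∂(coeff of dy∧dz)/∂x - ∂(coeff of dx∧dz)/∂y + ∂(coeff of dx∧dy)/∂z
  = ∂/∂x (4*z) - ∂/∂y (3*x + 3*z) + ∂/∂z (-2*x).
Each of these terms simplifies to sums of mixed partials that cancel in pairs. The result is 0 (by equality of mixed partials for smooth functions — Schwarz / Clairaut).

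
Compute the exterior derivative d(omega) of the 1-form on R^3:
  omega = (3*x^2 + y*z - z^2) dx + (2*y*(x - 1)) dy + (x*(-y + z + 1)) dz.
d(omega) = (2*y - z) dx ∧ dy + (-2*y + 3*z + 1) dx ∧ dz + (-x) dy ∧ dz

For a 1-form omega = sum_i f_i dx_i, the exterior derivative is
  d(omega) = sum_{i < j} (∂f_j/∂x_i - ∂f_i/∂x_j) dx_i ∧ dx_j.
  coefficient of dx ∧ dy: ∂f_2/∂x - ∂f_1/∂y = ∂(2*y*(x - 1))/∂x - ∂(3*x^2 + y*z - z^2)/∂y = 2*y - z
  coefficient of dx ∧ dz: ∂f_3/∂x - ∂f_1/∂z = ∂(x*(-y + z + 1))/∂x - ∂(3*x^2 + y*z - z^2)/∂z = -2*y + 3*z + 1
  coefficient of dy ∧ dz: ∂f_3/∂y - ∂f_2/∂z = ∂(x*(-y + z + 1))/∂y - ∂(2*y*(x - 1))/∂z = -x
Assembling: d(omega) = (2*y - z) dx ∧ dy + (-2*y + 3*z + 1) dx ∧ dz + (-x) dy ∧ dz.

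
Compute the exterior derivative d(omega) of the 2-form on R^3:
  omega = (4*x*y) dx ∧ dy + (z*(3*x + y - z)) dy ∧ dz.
d(omega) = (3*z) dx ∧ dy ∧ dz

For a 2-form omega = sum_{i<j} g_{ij} dx_i ∧ dx_j, the exterior derivative is
  d(omega) = sum_{i<j} d(g_{ij}) ∧ dx_i ∧ dx_j = sum_{i<j, k} (∂g_{ij}/∂x_k) dx_k ∧ dx_i ∧ dx_j.
Expand each term, using dx_k ∧ dx_i ∧ dx_j = sgn(permutation) dx_{(a)} ∧ dx_{(b)} ∧ dx_{(c)} with (a < b < c) sorted:
  d(z*(3*x + y - z)) includes (∂/∂x)(z*(3*x + y - z)) dx = (3*z) dx, which multiplied by dy ∧ dz gives (3*z) dx ∧ dy ∧ dz
Collecting like 3-forms: d(omega) = (3*z) dx ∧ dy ∧ dz.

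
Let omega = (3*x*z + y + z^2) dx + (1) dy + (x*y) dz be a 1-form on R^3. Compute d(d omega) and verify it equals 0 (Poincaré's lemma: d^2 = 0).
d(d omega) = 0

Step 1: d omega = sum_{i<j} (∂f_j/∂x_i - ∂f_i/∂x_j) dx_i ∧ dx_j:
  coeff of dx ∧ dy: -1
  coeff of dx ∧ dz: -3*x + y - 2*z
  coeff of dy ∧ dz: x
Step 2: Apply d again to each 2-form coefficient. The only possible 3-form in R^3 is dx ∧ dy ∧ dz, with coefficient
  ∂(coeff of dy∧dz)/∂x - ∂(coeff of dx∧dz)/∂y + ∂(coeff of dx∧dy)/∂z
  = ∂/∂x (x) - ∂/∂y (-3*x + y - 2*z) + ∂/∂z (-1).
Each of these terms simplifies to sums of mixed partials that cancel in pairs. The result is 0 (by equality of mixed partials for smooth functions — Schwarz / Clairaut).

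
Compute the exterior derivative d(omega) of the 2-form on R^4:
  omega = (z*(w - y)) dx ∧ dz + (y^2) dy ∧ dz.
d(omega) = (z) dx ∧ dy ∧ dz + (z) dx ∧ dz ∧ dw

For a 2-form omega = sum_{i<j} g_{ij} dx_i ∧ dx_j, the exterior derivative is
  d(omega) = sum_{i<j} d(g_{ij}) ∧ dx_i ∧ dx_j = sum_{i<j, k} (∂g_{ij}/∂x_k) dx_k ∧ dx_i ∧ dx_j.
Expand each term, using dx_k ∧ dx_i ∧ dx_j = sgn(permutation) dx_{(a)} ∧ dx_{(b)} ∧ dx_{(c)} with (a < b < c) sorted:
  d(z*(w - y)) includes (∂/∂y)(z*(w - y)) dy = (-z) dy, which multiplied by dx ∧ dz gives (z) dx ∧ dy ∧ dz
  d(z*(w - y)) includes (∂/∂w)(z*(w - y)) dw = (z) dw, which multiplied by dx ∧ dz gives (z) dx ∧ dz ∧ dw
Collecting like 3-forms: d(omega) = (z) dx ∧ dy ∧ dz + (z) dx ∧ dz ∧ dw.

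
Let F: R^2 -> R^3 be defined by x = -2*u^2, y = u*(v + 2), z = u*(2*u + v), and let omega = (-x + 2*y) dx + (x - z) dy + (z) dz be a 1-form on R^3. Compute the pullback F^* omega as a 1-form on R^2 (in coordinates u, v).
F^* omega = (2*u*(-3*u*v - 12*u - v)) du + (-2*u^3) dv

Using F^*(f dg) = (f ∘ F) d(g ∘ F), substitute each coordinate x_i by F_i(u, v) in f_i, and replace dx_i by d F_i = (∂F_i/∂u) du + (∂F_i/∂v) dv.
  For the x component: f_1(F) = 2*u*(u + v + 2); d F_1 = (-4*u) du + (0) dv
  For the y component: f_2(F) = u*(-4*u - v); d F_2 = (v + 2) du + (u) dv
  For the z component: f_3(F) = u*(2*u + v); d F_3 = (4*u + v) du + (u) dv
Combining and collecting du, dv coefficients:
  coeff of du: 2*u*(-3*u*v - 12*u - v)
  coeff of dv: -2*u^3
F^* omega = (2*u*(-3*u*v - 12*u - v)) du + (-2*u^3) dv.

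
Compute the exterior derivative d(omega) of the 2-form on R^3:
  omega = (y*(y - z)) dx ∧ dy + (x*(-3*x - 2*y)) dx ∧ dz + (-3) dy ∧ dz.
d(omega) = (2*x - y) dx ∧ dy ∧ dz

For a 2-form omega = sum_{i<j} g_{ij} dx_i ∧ dx_j, the exterior derivative is
  d(omega) = sum_{i<j} d(g_{ij}) ∧ dx_i ∧ dx_j = sum_{i<j, k} (∂g_{ij}/∂x_k) dx_k ∧ dx_i ∧ dx_j.
Expand each term, using dx_k ∧ dx_i ∧ dx_j = sgn(permutation) dx_{(a)} ∧ dx_{(b)} ∧ dx_{(c)} with (a < b < c) sorted:
  d(y*(y - z)) includes (∂/∂z)(y*(y - z)) dz = (-y) dz, which multiplied by dx ∧ dy gives (-y) dx ∧ dy ∧ dz
  d(x*(-3*x - 2*y)) includes (∂/∂y)(x*(-3*x - 2*y)) dy = (-2*x) dy, which multiplied by dx ∧ dz gives (2*x) dx ∧ dy ∧ dz
Collecting like 3-forms: d(omega) = (2*x - y) dx ∧ dy ∧ dz.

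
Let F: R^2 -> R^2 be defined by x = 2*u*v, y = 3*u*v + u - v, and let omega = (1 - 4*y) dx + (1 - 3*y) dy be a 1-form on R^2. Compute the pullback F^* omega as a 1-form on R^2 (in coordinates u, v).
F^* omega = (-51*u*v^2 - 26*u*v - 3*u + 17*v^2 + 8*v + 1) du + (-51*u^2*v - 17*u^2 + 26*u*v + 8*u - 3*v - 1) dv

Using F^*(f dg) = (f ∘ F) d(g ∘ F), substitute each coordinate x_i by F_i(u, v) in f_i, and replace dx_i by d F_i = (∂F_i/∂u) du + (∂F_i/∂v) dv.
  For the x component: f_1(F) = -12*u*v - 4*u + 4*v + 1; d F_1 = (2*v) du + (2*u) dv
  For the y component: f_2(F) = -9*u*v - 3*u + 3*v + 1; d F_2 = (3*v + 1) du + (3*u - 1) dv
Combining and collecting du, dv coefficients:
  coeff of du: -51*u*v^2 - 26*u*v - 3*u + 17*v^2 + 8*v + 1
  coeff of dv: -51*u^2*v - 17*u^2 + 26*u*v + 8*u - 3*v - 1
F^* omega = (-51*u*v^2 - 26*u*v - 3*u + 17*v^2 + 8*v + 1) du + (-51*u^2*v - 17*u^2 + 26*u*v + 8*u - 3*v - 1) dv.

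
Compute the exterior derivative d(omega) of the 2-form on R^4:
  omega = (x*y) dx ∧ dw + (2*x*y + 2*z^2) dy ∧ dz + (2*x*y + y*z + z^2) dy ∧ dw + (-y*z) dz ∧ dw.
d(omega) = (-x + 2*y) dx ∧ dy ∧ dw + (2*y) dx ∧ dy ∧ dz + (-y - 3*z) dy ∧ dz ∧ dw

For a 2-form omega = sum_{i<j} g_{ij} dx_i ∧ dx_j, the exterior derivative is
  d(omega) = sum_{i<j} d(g_{ij}) ∧ dx_i ∧ dx_j = sum_{i<j, k} (∂g_{ij}/∂x_k) dx_k ∧ dx_i ∧ dx_j.
Expand each term, using dx_k ∧ dx_i ∧ dx_j = sgn(permutation) dx_{(a)} ∧ dx_{(b)} ∧ dx_{(c)} with (a < b < c) sorted:
  d(x*y) includes (∂/∂y)(x*y) dy = (x) dy, which multiplied by dx ∧ dw gives (-x) dx ∧ dy ∧ dw
  d(2*x*y + 2*z^2) includes (∂/∂x)(2*x*y + 2*z^2) dx = (2*y) dx, which multiplied by dy ∧ dz gives (2*y) dx ∧ dy ∧ dz
  d(2*x*y + y*z + z^2) includes (∂/∂x)(2*x*y + y*z + z^2) dx = (2*y) dx, which multiplied by dy ∧ dw gives (2*y) dx ∧ dy ∧ dw
  d(2*x*y + y*z + z^2) includes (∂/∂z)(2*x*y + y*z + z^2) dz = (y + 2*z) dz, which multiplied by dy ∧ dw gives (-y - 2*z) dy ∧ dz ∧ dw
  d(-y*z) includes (∂/∂y)(-y*z) dy = (-z) dy, which multiplied by dz ∧ dw gives (-z) dy ∧ dz ∧ dw
Collecting like 3-forms: d(omega) = (-x + 2*y) dx ∧ dy ∧ dw + (2*y) dx ∧ dy ∧ dz + (-y - 3*z) dy ∧ dz ∧ dw.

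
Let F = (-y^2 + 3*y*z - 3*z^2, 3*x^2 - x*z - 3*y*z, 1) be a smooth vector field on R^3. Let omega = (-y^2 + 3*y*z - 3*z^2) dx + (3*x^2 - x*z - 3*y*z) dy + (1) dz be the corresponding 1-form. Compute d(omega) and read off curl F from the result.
d(omega) = (x + 3*y) dy ∧ dz + (3*y - 6*z) dz ∧ dx + (6*x + 2*y - 4*z) dx ∧ dy; curl F = (x + 3*y, 3*y - 6*z, 6*x + 2*y - 4*z)

d omega = sum_{i<j} (∂f_j/∂x_i - ∂f_i/∂x_j) dx_i ∧ dx_j. Under the identification (dy ∧ dz, dz ∧ dx, dx ∧ dy) ↔ (e_x, e_y, e_z), the coefficients are exactly the components of curl F. Compute:
  ∂R/∂y - ∂Q/∂z = (0) - (-x - 3*y) = x + 3*y
  ∂P/∂z - ∂R/∂x = (3*y - 6*z) - (0) = 3*y - 6*z
  ∂Q/∂x - ∂P/∂y = (6*x - z) - (-2*y + 3*z) = 6*x + 2*y - 4*z.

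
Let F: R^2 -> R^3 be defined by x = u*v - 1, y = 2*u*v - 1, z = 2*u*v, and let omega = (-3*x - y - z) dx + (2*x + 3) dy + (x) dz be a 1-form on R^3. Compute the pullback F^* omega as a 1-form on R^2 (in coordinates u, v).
F^* omega = (v*(-u*v + 4)) du + (u*(-u*v + 4)) dv

Using F^*(f dg) = (f ∘ F) d(g ∘ F), substitute each coordinate x_i by F_i(u, v) in f_i, and replace dx_i by d F_i = (∂F_i/∂u) du + (∂F_i/∂v) dv.
  For the x component: f_1(F) = -7*u*v + 4; d F_1 = (v) du + (u) dv
  For the y component: f_2(F) = 2*u*v + 1; d F_2 = (2*v) du + (2*u) dv
  For the z component: f_3(F) = u*v - 1; d F_3 = (2*v) du + (2*u) dv
Combining and collecting du, dv coefficients:
  coeff of du: v*(-u*v + 4)
  coeff of dv: u*(-u*v + 4)
F^* omega = (v*(-u*v + 4)) du + (u*(-u*v + 4)) dv.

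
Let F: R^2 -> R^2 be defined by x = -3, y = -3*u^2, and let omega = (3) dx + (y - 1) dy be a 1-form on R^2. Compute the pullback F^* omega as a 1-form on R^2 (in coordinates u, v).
F^* omega = (18*u^3 + 6*u) du

Using F^*(f dg) = (f ∘ F) d(g ∘ F), substitute each coordinate x_i by F_i(u, v) in f_i, and replace dx_i by d F_i = (∂F_i/∂u) du + (∂F_i/∂v) dv.
  For the x component: f_1(F) = 3; d F_1 = (0) du + (0) dv
  For the y component: f_2(F) = -3*u^2 - 1; d F_2 = (-6*u) du + (0) dv
Combining and collecting du, dv coefficients:
  coeff of du: 18*u^3 + 6*u
  coeff of dv: 0
F^* omega = (18*u^3 + 6*u) du.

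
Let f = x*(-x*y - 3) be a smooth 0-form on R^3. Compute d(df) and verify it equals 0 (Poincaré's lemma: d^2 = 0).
d(df) = 0

Step 1: df = sum_i (∂f/∂x_i) dx_i = (-2*x*y - 3) dx + (-x^2) dy + (0) dz.
Step 2: Apply d again. Using the 1-form formula, the coefficient of dx ∧ dy in d(df) is ∂^2 f/∂x ∂y - ∂^2 f/∂y ∂x = (-2*x) - (-2*x) = 0 (equality of mixed partials for smooth f).
Similarly for dx ∧ dz and dy ∧ dz — all coefficients vanish. So d(df) = 0.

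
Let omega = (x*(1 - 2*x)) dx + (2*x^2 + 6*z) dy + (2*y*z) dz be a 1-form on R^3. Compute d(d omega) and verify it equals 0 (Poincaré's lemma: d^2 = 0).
d(d omega) = 0

Step 1: d omega = sum_{i<j} (∂f_j/∂x_i - ∂f_i/∂x_j) dx_i ∧ dx_j:
  coeff of dx ∧ dy: 4*x
  coeff of dx ∧ dz: 0
  coeff of dy ∧ dz: 2*z - 6
Step 2: Apply d again to each 2-form coefficient. The only possible 3-form in R^3 is dx ∧ dy ∧ dz, with coefficient
  ∂(coeff of dy∧dz)/∂x - ∂(coeff of dx∧dz)/∂y + ∂(coeff of dx∧dy)/∂z
  = ∂/∂x (2*z - 6) - ∂/∂y (0) + ∂/∂z (4*x).
Each of these terms simplifies to sums of mixed partials that cancel in pairs. The result is 0 (by equality of mixed partials for smooth functions — Schwarz / Clairaut).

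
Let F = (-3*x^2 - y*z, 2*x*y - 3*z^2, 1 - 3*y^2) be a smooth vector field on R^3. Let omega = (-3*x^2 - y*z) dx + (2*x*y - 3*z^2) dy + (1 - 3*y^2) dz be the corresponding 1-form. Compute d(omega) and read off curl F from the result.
d(omega) = (-6*y + 6*z) dy ∧ dz + (-y) dz ∧ dx + (2*y + z) dx ∧ dy; curl F = (-6*y + 6*z, -y, 2*y + z)

d omega = sum_{i<j} (∂f_j/∂x_i - ∂f_i/∂x_j) dx_i ∧ dx_j. Under the identification (dy ∧ dz, dz ∧ dx, dx ∧ dy) ↔ (e_x, e_y, e_z), the coefficients are exactly the components of curl F. Compute:
  ∂R/∂y - ∂Q/∂z = (-6*y) - (-6*z) = -6*y + 6*z
  ∂P/∂z - ∂R/∂x = (-y) - (0) = -y
  ∂Q/∂x - ∂P/∂y = (2*y) - (-z) = 2*y + z.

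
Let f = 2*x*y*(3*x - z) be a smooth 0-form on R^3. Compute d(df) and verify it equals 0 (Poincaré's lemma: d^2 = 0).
d(df) = 0

Step 1: df = sum_i (∂f/∂x_i) dx_i = (2*y*(6*x - z)) dx + (2*x*(3*x - z)) dy + (-2*x*y) dz.
Step 2: Apply d again. Using the 1-form formula, the coefficient of dx ∧ dy in d(df) is ∂^2 f/∂x ∂y - ∂^2 f/∂y ∂x = (12*x - 2*z) - (12*x - 2*z) = 0 (equality of mixed partials for smooth f).
Similarly for dx ∧ dz and dy ∧ dz — all coefficients vanish. So d(df) = 0.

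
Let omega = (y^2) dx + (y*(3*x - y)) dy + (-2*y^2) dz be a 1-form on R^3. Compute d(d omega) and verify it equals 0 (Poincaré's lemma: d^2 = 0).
d(d omega) = 0

Step 1: d omega = sum_{i<j} (∂f_j/∂x_i - ∂f_i/∂x_j) dx_i ∧ dx_j:
  coeff of dx ∧ dy: y
  coeff of dx ∧ dz: 0
  coeff of dy ∧ dz: -4*y
Step 2: Apply d again to each 2-form coefficient. The only possible 3-form in R^3 is dx ∧ dy ∧ dz, with coefficient
  ∂(coeff of dy∧dz)/∂x - ∂(coeff of dx∧dz)/∂y + ∂(coeff of dx∧dy)/∂z
  = ∂/∂x (-4*y) - ∂/∂y (0) + ∂/∂z (y).
Each of these terms simplifies to sums of mixed partials that cancel in pairs. The result is 0 (by equality of mixed partials for smooth functions — Schwarz / Clairaut).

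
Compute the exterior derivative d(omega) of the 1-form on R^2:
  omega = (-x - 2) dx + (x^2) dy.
d(omega) = (2*x) dx ∧ dy

For a 1-form omega = sum_i f_i dx_i, the exterior derivative is
  d(omega) = sum_{i < j} (∂f_j/∂x_i - ∂f_i/∂x_j) dx_i ∧ dx_j.
  coefficient of dx ∧ dy: ∂f_2/∂x - ∂f_1/∂y = ∂(x^2)/∂x - ∂(-x - 2)/∂y = 2*x
Assembling: d(omega) = (2*x) dx ∧ dy.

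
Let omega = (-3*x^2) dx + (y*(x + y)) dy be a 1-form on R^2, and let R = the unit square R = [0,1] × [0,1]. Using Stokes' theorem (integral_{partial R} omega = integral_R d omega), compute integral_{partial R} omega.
integral_(partial R) omega = 1/2

Stokes: integral_partial_R omega = integral_R d omega with d omega = (∂Q/∂x - ∂P/∂y) dx ∧ dy.
  ∂Q/∂x = y
  ∂P/∂y = 0
  integrand = ∂Q/∂x - ∂P/∂y = y.
Integrating over R: integral_0^1 integral_0^1 (y) dx dy = 1/2.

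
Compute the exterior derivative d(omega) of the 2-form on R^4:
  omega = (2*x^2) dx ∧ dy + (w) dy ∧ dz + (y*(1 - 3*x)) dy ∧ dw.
d(omega) = (1) dy ∧ dz ∧ dw + (-3*y) dx ∧ dy ∧ dw

For a 2-form omega = sum_{i<j} g_{ij} dx_i ∧ dx_j, the exterior derivative is
  d(omega) = sum_{i<j} d(g_{ij}) ∧ dx_i ∧ dx_j = sum_{i<j, k} (∂g_{ij}/∂x_k) dx_k ∧ dx_i ∧ dx_j.
Expand each term, using dx_k ∧ dx_i ∧ dx_j = sgn(permutation) dx_{(a)} ∧ dx_{(b)} ∧ dx_{(c)} with (a < b < c) sorted:
  d(w) includes (∂/∂w)(w) dw = (1) dw, which multiplied by dy ∧ dz gives (1) dy ∧ dz ∧ dw
  d(y*(1 - 3*x)) includes (∂/∂x)(y*(1 - 3*x)) dx = (-3*y) dx, which multiplied by dy ∧ dw gives (-3*y) dx ∧ dy ∧ dw
Collecting like 3-forms: d(omega) = (1) dy ∧ dz ∧ dw + (-3*y) dx ∧ dy ∧ dw.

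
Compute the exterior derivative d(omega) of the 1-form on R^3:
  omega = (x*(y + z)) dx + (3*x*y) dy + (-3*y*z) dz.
d(omega) = (-x + 3*y) dx ∧ dy + (-x) dx ∧ dz + (-3*z) dy ∧ dz

For a 1-form omega = sum_i f_i dx_i, the exterior derivative is
  d(omega) = sum_{i < j} (∂f_j/∂x_i - ∂f_i/∂x_j) dx_i ∧ dx_j.
  coefficient of dx ∧ dy: ∂f_2/∂x - ∂f_1/∂y = ∂(3*x*y)/∂x - ∂(x*(y + z))/∂y = -x + 3*y
  coefficient of dx ∧ dz: ∂f_3/∂x - ∂f_1/∂z = ∂(-3*y*z)/∂x - ∂(x*(y + z))/∂z = -x
  coefficient of dy ∧ dz: ∂f_3/∂y - ∂f_2/∂z = ∂(-3*y*z)/∂y - ∂(3*x*y)/∂z = -3*z
Assembling: d(omega) = (-x + 3*y) dx ∧ dy + (-x) dx ∧ dz + (-3*z) dy ∧ dz.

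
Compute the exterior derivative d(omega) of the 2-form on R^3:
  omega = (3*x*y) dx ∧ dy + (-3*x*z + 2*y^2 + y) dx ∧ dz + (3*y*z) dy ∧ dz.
d(omega) = (-4*y - 1) dx ∧ dy ∧ dz

For a 2-form omega = sum_{i<j} g_{ij} dx_i ∧ dx_j, the exterior derivative is
  d(omega) = sum_{i<j} d(g_{ij}) ∧ dx_i ∧ dx_j = sum_{i<j, k} (∂g_{ij}/∂x_k) dx_k ∧ dx_i ∧ dx_j.
Expand each term, using dx_k ∧ dx_i ∧ dx_j = sgn(permutation) dx_{(a)} ∧ dx_{(b)} ∧ dx_{(c)} with (a < b < c) sorted:
  d(-3*x*z + 2*y^2 + y) includes (∂/∂y)(-3*x*z + 2*y^2 + y) dy = (4*y + 1) dy, which multiplied by dx ∧ dz gives (-4*y - 1) dx ∧ dy ∧ dz
Collecting like 3-forms: d(omega) = (-4*y - 1) dx ∧ dy ∧ dz.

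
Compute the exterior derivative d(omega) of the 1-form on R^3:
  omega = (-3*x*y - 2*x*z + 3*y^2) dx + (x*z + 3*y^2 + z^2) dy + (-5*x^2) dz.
d(omega) = (3*x - 6*y + z) dx ∧ dy + (-8*x) dx ∧ dz + (-x - 2*z) dy ∧ dz

For a 1-form omega = sum_i f_i dx_i, the exterior derivative is
  d(omega) = sum_{i < j} (∂f_j/∂x_i - ∂f_i/∂x_j) dx_i ∧ dx_j.
  coefficient of dx ∧ dy: ∂f_2/∂x - ∂f_1/∂y = ∂(x*z + 3*y^2 + z^2)/∂x - ∂(-3*x*y - 2*x*z + 3*y^2)/∂y = 3*x - 6*y + z
  coefficient of dx ∧ dz: ∂f_3/∂x - ∂f_1/∂z = ∂(-5*x^2)/∂x - ∂(-3*x*y - 2*x*z + 3*y^2)/∂z = -8*x
  coefficient of dy ∧ dz: ∂f_3/∂y - ∂f_2/∂z = ∂(-5*x^2)/∂y - ∂(x*z + 3*y^2 + z^2)/∂z = -x - 2*z
Assembling: d(omega) = (3*x - 6*y + z) dx ∧ dy + (-8*x) dx ∧ dz + (-x - 2*z) dy ∧ dz.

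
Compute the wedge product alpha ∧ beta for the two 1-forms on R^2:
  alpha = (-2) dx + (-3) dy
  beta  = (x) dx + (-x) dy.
alpha ∧ beta = (5*x) dx ∧ dy

Distribute the wedge, using dx_i ∧ dx_j = -dx_j ∧ dx_i and dx_i ∧ dx_i = 0. For each pair (i, j) with i < j, the coefficient of dx_i ∧ dx_j in alpha ∧ beta is (alpha_i * beta_j - alpha_j * beta_i). Collecting: alpha ∧ beta = (5*x) dx ∧ dy.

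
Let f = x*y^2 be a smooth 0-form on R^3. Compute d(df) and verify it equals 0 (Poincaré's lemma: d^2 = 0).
d(df) = 0

Step 1: df = sum_i (∂f/∂x_i) dx_i = (y^2) dx + (2*x*y) dy + (0) dz.
Step 2: Apply d again. Using the 1-form formula, the coefficient of dx ∧ dy in d(df) is ∂^2 f/∂x ∂y - ∂^2 f/∂y ∂x = (2*y) - (2*y) = 0 (equality of mixed partials for smooth f).
Similarly for dx ∧ dz and dy ∧ dz — all coefficients vanish. So d(df) = 0.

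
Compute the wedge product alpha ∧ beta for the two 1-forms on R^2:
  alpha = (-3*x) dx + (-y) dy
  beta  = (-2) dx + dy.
alpha ∧ beta = (-3*x - 2*y) dx ∧ dy

Distribute the wedge, using dx_i ∧ dx_j = -dx_j ∧ dx_i and dx_i ∧ dx_i = 0. For each pair (i, j) with i < j, the coefficient of dx_i ∧ dx_j in alpha ∧ beta is (alpha_i * beta_j - alpha_j * beta_i). Collecting: alpha ∧ beta = (-3*x - 2*y) dx ∧ dy.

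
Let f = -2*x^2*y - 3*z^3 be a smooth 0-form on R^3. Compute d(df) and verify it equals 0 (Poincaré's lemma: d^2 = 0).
d(df) = 0

Step 1: df = sum_i (∂f/∂x_i) dx_i = (-4*x*y) dx + (-2*x^2) dy + (-9*z^2) dz.
Step 2: Apply d again. Using the 1-form formula, the coefficient of dx ∧ dy in d(df) is ∂^2 f/∂x ∂y - ∂^2 f/∂y ∂x = (-4*x) - (-4*x) = 0 (equality of mixed partials for smooth f).
Similarly for dx ∧ dz and dy ∧ dz — all coefficients vanish. So d(df) = 0.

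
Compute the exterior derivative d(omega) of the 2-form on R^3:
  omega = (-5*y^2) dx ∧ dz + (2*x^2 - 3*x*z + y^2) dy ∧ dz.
d(omega) = (4*x + 10*y - 3*z) dx ∧ dy ∧ dz

For a 2-form omega = sum_{i<j} g_{ij} dx_i ∧ dx_j, the exterior derivative is
  d(omega) = sum_{i<j} d(g_{ij}) ∧ dx_i ∧ dx_j = sum_{i<j, k} (∂g_{ij}/∂x_k) dx_k ∧ dx_i ∧ dx_j.
Expand each term, using dx_k ∧ dx_i ∧ dx_j = sgn(permutation) dx_{(a)} ∧ dx_{(b)} ∧ dx_{(c)} with (a < b < c) sorted:
  d(-5*y^2) includes (∂/∂y)(-5*y^2) dy = (-10*y) dy, which multiplied by dx ∧ dz gives (10*y) dx ∧ dy ∧ dz
  d(2*x^2 - 3*x*z + y^2) includes (∂/∂x)(2*x^2 - 3*x*z + y^2) dx = (4*x - 3*z) dx, which multiplied by dy ∧ dz gives (4*x - 3*z) dx ∧ dy ∧ dz
Collecting like 3-forms: d(omega) = (4*x + 10*y - 3*z) dx ∧ dy ∧ dz.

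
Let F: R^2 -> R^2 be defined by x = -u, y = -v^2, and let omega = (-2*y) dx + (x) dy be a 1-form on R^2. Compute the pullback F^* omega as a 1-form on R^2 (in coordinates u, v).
F^* omega = (-2*v^2) du + (2*u*v) dv

Using F^*(f dg) = (f ∘ F) d(g ∘ F), substitute each coordinate x_i by F_i(u, v) in f_i, and replace dx_i by d F_i = (∂F_i/∂u) du + (∂F_i/∂v) dv.
  For the x component: f_1(F) = 2*v^2; d F_1 = (-1) du + (0) dv
  For the y component: f_2(F) = -u; d F_2 = (0) du + (-2*v) dv
Combining and collecting du, dv coefficients:
  coeff of du: -2*v^2
  coeff of dv: 2*u*v
F^* omega = (-2*v^2) du + (2*u*v) dv.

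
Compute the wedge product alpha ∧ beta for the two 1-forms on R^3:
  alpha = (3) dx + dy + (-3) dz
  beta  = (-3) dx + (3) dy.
alpha ∧ beta = (12) dx ∧ dy + (-9) dx ∧ dz + (9) dy ∧ dz

Distribute the wedge, using dx_i ∧ dx_j = -dx_j ∧ dx_i and dx_i ∧ dx_i = 0. For each pair (i, j) with i < j, the coefficient of dx_i ∧ dx_j in alpha ∧ beta is (alpha_i * beta_j - alpha_j * beta_i). Collecting: alpha ∧ beta = (12) dx ∧ dy + (-9) dx ∧ dz + (9) dy ∧ dz.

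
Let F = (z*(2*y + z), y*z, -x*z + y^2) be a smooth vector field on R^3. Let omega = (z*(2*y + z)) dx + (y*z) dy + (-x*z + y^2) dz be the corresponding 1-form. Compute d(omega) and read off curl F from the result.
d(omega) = (y) dy ∧ dz + (2*y + 3*z) dz ∧ dx + (-2*z) dx ∧ dy; curl F = (y, 2*y + 3*z, -2*z)

d omega = sum_{i<j} (∂f_j/∂x_i - ∂f_i/∂x_j) dx_i ∧ dx_j. Under the identification (dy ∧ dz, dz ∧ dx, dx ∧ dy) ↔ (e_x, e_y, e_z), the coefficients are exactly the components of curl F. Compute:
  ∂R/∂y - ∂Q/∂z = (2*y) - (y) = y
  ∂P/∂z - ∂R/∂x = (2*y + 2*z) - (-z) = 2*y + 3*z
  ∂Q/∂x - ∂P/∂y = (0) - (2*z) = -2*z.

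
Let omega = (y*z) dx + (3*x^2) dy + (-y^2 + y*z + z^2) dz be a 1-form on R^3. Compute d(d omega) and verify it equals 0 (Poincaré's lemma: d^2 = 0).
d(d omega) = 0

Step 1: d omega = sum_{i<j} (∂f_j/∂x_i - ∂f_i/∂x_j) dx_i ∧ dx_j:
  coeff of dx ∧ dy: 6*x - z
  coeff of dx ∧ dz: -y
  coeff of dy ∧ dz: -2*y + z
Step 2: Apply d again to each 2-form coefficient. The only possible 3-form in R^3 is dx ∧ dy ∧ dz, with coefficient
  ∂(coeff of dy∧dz)/∂x - ∂(coeff of dx∧dz)/∂y + ∂(coeff of dx∧dy)/∂z
  = ∂/∂x (-2*y + z) - ∂/∂y (-y) + ∂/∂z (6*x - z).
Each of these terms simplifies to sums of mixed partials that cancel in pairs. The result is 0 (by equality of mixed partials for smooth functions — Schwarz / Clairaut).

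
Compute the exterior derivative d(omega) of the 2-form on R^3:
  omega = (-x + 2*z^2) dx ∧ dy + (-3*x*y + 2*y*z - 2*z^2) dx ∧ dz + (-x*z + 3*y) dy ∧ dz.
d(omega) = (3*x + z) dx ∧ dy ∧ dz

For a 2-form omega = sum_{i<j} g_{ij} dx_i ∧ dx_j, the exterior derivative is
  d(omega) = sum_{i<j} d(g_{ij}) ∧ dx_i ∧ dx_j = sum_{i<j, k} (∂g_{ij}/∂x_k) dx_k ∧ dx_i ∧ dx_j.
Expand each term, using dx_k ∧ dx_i ∧ dx_j = sgn(permutation) dx_{(a)} ∧ dx_{(b)} ∧ dx_{(c)} with (a < b < c) sorted:
  d(-x + 2*z^2) includes (∂/∂z)(-x + 2*z^2) dz = (4*z) dz, which multiplied by dx ∧ dy gives (4*z) dx ∧ dy ∧ dz
  d(-3*x*y + 2*y*z - 2*z^2) includes (∂/∂y)(-3*x*y + 2*y*z - 2*z^2) dy = (-3*x + 2*z) dy, which multiplied by dx ∧ dz gives (3*x - 2*z) dx ∧ dy ∧ dz
  d(-x*z + 3*y) includes (∂/∂x)(-x*z + 3*y) dx = (-z) dx, which multiplied by dy ∧ dz gives (-z) dx ∧ dy ∧ dz
Collecting like 3-forms: d(omega) = (3*x + z) dx ∧ dy ∧ dz.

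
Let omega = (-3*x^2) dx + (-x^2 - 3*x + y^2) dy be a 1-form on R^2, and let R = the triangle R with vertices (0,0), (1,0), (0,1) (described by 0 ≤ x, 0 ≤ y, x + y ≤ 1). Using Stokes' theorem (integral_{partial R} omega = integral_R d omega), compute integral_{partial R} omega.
integral_(partial R) omega = -11/6

Stokes: integral_partial_R omega = integral_R d omega with d omega = (∂Q/∂x - ∂P/∂y) dx ∧ dy.
  ∂Q/∂x = -2*x - 3
  ∂P/∂y = 0
  integrand = ∂Q/∂x - ∂P/∂y = -2*x - 3.
Integrating over R: integral_0^1 integral_0^{1-x} (-2*x - 3) dy dx = -11/6.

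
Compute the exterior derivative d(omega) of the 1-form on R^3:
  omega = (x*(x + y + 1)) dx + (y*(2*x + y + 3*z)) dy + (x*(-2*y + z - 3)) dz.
d(omega) = (-x + 2*y) dx ∧ dy + (-2*y + z - 3) dx ∧ dz + (-2*x - 3*y) dy ∧ dz

For a 1-form omega = sum_i f_i dx_i, the exterior derivative is
  d(omega) = sum_{i < j} (∂f_j/∂x_i - ∂f_i/∂x_j) dx_i ∧ dx_j.
  coefficient of dx ∧ dy: ∂f_2/∂x - ∂f_1/∂y = ∂(y*(2*x + y + 3*z))/∂x - ∂(x*(x + y + 1))/∂y = -x + 2*y
  coefficient of dx ∧ dz: ∂f_3/∂x - ∂f_1/∂z = ∂(x*(-2*y + z - 3))/∂x - ∂(x*(x + y + 1))/∂z = -2*y + z - 3
  coefficient of dy ∧ dz: ∂f_3/∂y - ∂f_2/∂z = ∂(x*(-2*y + z - 3))/∂y - ∂(y*(2*x + y + 3*z))/∂z = -2*x - 3*y
Assembling: d(omega) = (-x + 2*y) dx ∧ dy + (-2*y + z - 3) dx ∧ dz + (-2*x - 3*y) dy ∧ dz.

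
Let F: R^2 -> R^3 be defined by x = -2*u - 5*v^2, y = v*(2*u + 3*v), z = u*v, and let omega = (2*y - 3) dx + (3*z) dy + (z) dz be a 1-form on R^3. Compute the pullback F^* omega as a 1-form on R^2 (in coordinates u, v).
F^* omega = (7*u*v^2 - 8*u*v - 12*v^2 + 6) du + (v*(7*u^2 - 22*u*v - 60*v^2 + 30)) dv

Using F^*(f dg) = (f ∘ F) d(g ∘ F), substitute each coordinate x_i by F_i(u, v) in f_i, and replace dx_i by d F_i = (∂F_i/∂u) du + (∂F_i/∂v) dv.
  For the x component: f_1(F) = 4*u*v + 6*v^2 - 3; d F_1 = (-2) du + (-10*v) dv
  For the y component: f_2(F) = 3*u*v; d F_2 = (2*v) du + (2*u + 6*v) dv
  For the z component: f_3(F) = u*v; d F_3 = (v) du + (u) dv
Combining and collecting du, dv coefficients:
  coeff of du: 7*u*v^2 - 8*u*v - 12*v^2 + 6
  coeff of dv: v*(7*u^2 - 22*u*v - 60*v^2 + 30)
F^* omega = (7*u*v^2 - 8*u*v - 12*v^2 + 6) du + (v*(7*u^2 - 22*u*v - 60*v^2 + 30)) dv.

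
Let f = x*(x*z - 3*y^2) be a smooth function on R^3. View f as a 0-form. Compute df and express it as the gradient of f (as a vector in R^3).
df = (2*x*z - 3*y^2) dx + (-6*x*y) dy + (x^2) dz; grad f = (2*x*z - 3*y^2, -6*x*y, x^2)

For a 0-form f, d f = (∂f/∂x) dx + (∂f/∂y) dy + (∂f/∂z) dz. The components of the vector representation are exactly the entries of grad f in Cartesian coordinates:
  ∂f/∂x = 2*x*z - 3*y^2
  ∂f/∂y = -6*x*y
  ∂f/∂z = x^2.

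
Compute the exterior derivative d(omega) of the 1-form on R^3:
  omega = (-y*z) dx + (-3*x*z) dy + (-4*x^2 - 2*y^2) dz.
d(omega) = (-2*z) dx ∧ dy + (-8*x + y) dx ∧ dz + (3*x - 4*y) dy ∧ dz

For a 1-form omega = sum_i f_i dx_i, the exterior derivative is
  d(omega) = sum_{i < j} (∂f_j/∂x_i - ∂f_i/∂x_j) dx_i ∧ dx_j.
  coefficient of dx ∧ dy: ∂f_2/∂x - ∂f_1/∂y = ∂(-3*x*z)/∂x - ∂(-y*z)/∂y = -2*z
  coefficient of dx ∧ dz: ∂f_3/∂x - ∂f_1/∂z = ∂(-4*x^2 - 2*y^2)/∂x - ∂(-y*z)/∂z = -8*x + y
  coefficient of dy ∧ dz: ∂f_3/∂y - ∂f_2/∂z = ∂(-4*x^2 - 2*y^2)/∂y - ∂(-3*x*z)/∂z = 3*x - 4*y
Assembling: d(omega) = (-2*z) dx ∧ dy + (-8*x + y) dx ∧ dz + (3*x - 4*y) dy ∧ dz.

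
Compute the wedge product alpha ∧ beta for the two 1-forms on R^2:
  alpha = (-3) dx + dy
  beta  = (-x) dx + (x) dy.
alpha ∧ beta = (-2*x) dx ∧ dy

Distribute the wedge, using dx_i ∧ dx_j = -dx_j ∧ dx_i and dx_i ∧ dx_i = 0. For each pair (i, j) with i < j, the coefficient of dx_i ∧ dx_j in alpha ∧ beta is (alpha_i * beta_j - alpha_j * beta_i). Collecting: alpha ∧ beta = (-2*x) dx ∧ dy.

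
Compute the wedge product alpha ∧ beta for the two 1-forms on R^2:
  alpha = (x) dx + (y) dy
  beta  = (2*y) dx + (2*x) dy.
alpha ∧ beta = (2*x^2 - 2*y^2) dx ∧ dy

Distribute the wedge, using dx_i ∧ dx_j = -dx_j ∧ dx_i and dx_i ∧ dx_i = 0. For each pair (i, j) with i < j, the coefficient of dx_i ∧ dx_j in alpha ∧ beta is (alpha_i * beta_j - alpha_j * beta_i). Collecting: alpha ∧ beta = (2*x^2 - 2*y^2) dx ∧ dy.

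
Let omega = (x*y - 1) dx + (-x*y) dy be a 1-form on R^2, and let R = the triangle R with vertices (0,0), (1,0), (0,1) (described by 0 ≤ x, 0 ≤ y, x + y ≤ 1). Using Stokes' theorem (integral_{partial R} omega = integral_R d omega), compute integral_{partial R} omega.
integral_(partial R) omega = -1/3

Stokes: integral_partial_R omega = integral_R d omega with d omega = (∂Q/∂x - ∂P/∂y) dx ∧ dy.
  ∂Q/∂x = -y
  ∂P/∂y = x
  integrand = ∂Q/∂x - ∂P/∂y = -x - y.
Integrating over R: integral_0^1 integral_0^{1-x} (-x - y) dy dx = -1/3.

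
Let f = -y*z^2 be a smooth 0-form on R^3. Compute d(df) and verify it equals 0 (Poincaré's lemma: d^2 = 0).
d(df) = 0

Step 1: df = sum_i (∂f/∂x_i) dx_i = (0) dx + (-z^2) dy + (-2*y*z) dz.
Step 2: Apply d again. Using the 1-form formula, the coefficient of dx ∧ dy in d(df) is ∂^2 f/∂x ∂y - ∂^2 f/∂y ∂x = (0) - (0) = 0 (equality of mixed partials for smooth f).
Similarly for dx ∧ dz and dy ∧ dz — all coefficients vanish. So d(df) = 0.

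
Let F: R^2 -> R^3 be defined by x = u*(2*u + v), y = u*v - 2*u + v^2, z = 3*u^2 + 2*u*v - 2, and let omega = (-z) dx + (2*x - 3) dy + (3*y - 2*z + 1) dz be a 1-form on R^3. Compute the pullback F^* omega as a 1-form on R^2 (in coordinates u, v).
F^* omega = (-48*u^3 - 25*u^2*v - 44*u^2 + 16*u*v^2 - 16*u*v + 38*u + 6*v^3 + 9*v + 6) du + (-11*u^3 + 6*u^2*v - 12*u^2 + 10*u*v^2 + 9*u - 6*v) dv

Using F^*(f dg) = (f ∘ F) d(g ∘ F), substitute each coordinate x_i by F_i(u, v) in f_i, and replace dx_i by d F_i = (∂F_i/∂u) du + (∂F_i/∂v) dv.
  For the x component: f_1(F) = -3*u^2 - 2*u*v + 2; d F_1 = (4*u + v) du + (u) dv
  For the y component: f_2(F) = 4*u^2 + 2*u*v - 3; d F_2 = (v - 2) du + (u + 2*v) dv
  For the z component: f_3(F) = -6*u^2 - u*v - 6*u + 3*v^2 + 5; d F_3 = (6*u + 2*v) du + (2*u) dv
Combining and collecting du, dv coefficients:
  coeff of du: -48*u^3 - 25*u^2*v - 44*u^2 + 16*u*v^2 - 16*u*v + 38*u + 6*v^3 + 9*v + 6
  coeff of dv: -11*u^3 + 6*u^2*v - 12*u^2 + 10*u*v^2 + 9*u - 6*v
F^* omega = (-48*u^3 - 25*u^2*v - 44*u^2 + 16*u*v^2 - 16*u*v + 38*u + 6*v^3 + 9*v + 6) du + (-11*u^3 + 6*u^2*v - 12*u^2 + 10*u*v^2 + 9*u - 6*v) dv.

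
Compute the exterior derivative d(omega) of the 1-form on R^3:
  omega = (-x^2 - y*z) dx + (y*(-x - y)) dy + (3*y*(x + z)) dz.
d(omega) = (-y + z) dx ∧ dy + (4*y) dx ∧ dz + (3*x + 3*z) dy ∧ dz

For a 1-form omega = sum_i f_i dx_i, the exterior derivative is
  d(omega) = sum_{i < j} (∂f_j/∂x_i - ∂f_i/∂x_j) dx_i ∧ dx_j.
  coefficient of dx ∧ dy: ∂f_2/∂x - ∂f_1/∂y = ∂(y*(-x - y))/∂x - ∂(-x^2 - y*z)/∂y = -y + z
  coefficient of dx ∧ dz: ∂f_3/∂x - ∂f_1/∂z = ∂(3*y*(x + z))/∂x - ∂(-x^2 - y*z)/∂z = 4*y
  coefficient of dy ∧ dz: ∂f_3/∂y - ∂f_2/∂z = ∂(3*y*(x + z))/∂y - ∂(y*(-x - y))/∂z = 3*x + 3*z
Assembling: d(omega) = (-y + z) dx ∧ dy + (4*y) dx ∧ dz + (3*x + 3*z) dy ∧ dz.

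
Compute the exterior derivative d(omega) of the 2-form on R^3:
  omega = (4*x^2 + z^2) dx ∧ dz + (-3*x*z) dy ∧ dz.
d(omega) = (-3*z) dx ∧ dy ∧ dz

For a 2-form omega = sum_{i<j} g_{ij} dx_i ∧ dx_j, the exterior derivative is
  d(omega) = sum_{i<j} d(g_{ij}) ∧ dx_i ∧ dx_j = sum_{i<j, k} (∂g_{ij}/∂x_k) dx_k ∧ dx_i ∧ dx_j.
Expand each term, using dx_k ∧ dx_i ∧ dx_j = sgn(permutation) dx_{(a)} ∧ dx_{(b)} ∧ dx_{(c)} with (a < b < c) sorted:
  d(-3*x*z) includes (∂/∂x)(-3*x*z) dx = (-3*z) dx, which multiplied by dy ∧ dz gives (-3*z) dx ∧ dy ∧ dz
Collecting like 3-forms: d(omega) = (-3*z) dx ∧ dy ∧ dz.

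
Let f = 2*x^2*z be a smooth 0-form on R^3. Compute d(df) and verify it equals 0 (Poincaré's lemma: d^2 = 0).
d(df) = 0

Step 1: df = sum_i (∂f/∂x_i) dx_i = (4*x*z) dx + (0) dy + (2*x^2) dz.
Step 2: Apply d again. Using the 1-form formula, the coefficient of dx ∧ dy in d(df) is ∂^2 f/∂x ∂y - ∂^2 f/∂y ∂x = (0) - (0) = 0 (equality of mixed partials for smooth f).
Similarly for dx ∧ dz and dy ∧ dz — all coefficients vanish. So d(df) = 0.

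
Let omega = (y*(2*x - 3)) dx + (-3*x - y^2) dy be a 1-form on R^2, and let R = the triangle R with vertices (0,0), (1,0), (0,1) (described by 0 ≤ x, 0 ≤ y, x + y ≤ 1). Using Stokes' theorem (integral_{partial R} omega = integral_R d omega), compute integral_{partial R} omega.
integral_(partial R) omega = -1/3

Stokes: integral_partial_R omega = integral_R d omega with d omega = (∂Q/∂x - ∂P/∂y) dx ∧ dy.
  ∂Q/∂x = -3
  ∂P/∂y = 2*x - 3
  integrand = ∂Q/∂x - ∂P/∂y = -2*x.
Integrating over R: integral_0^1 integral_0^{1-x} (-2*x) dy dx = -1/3.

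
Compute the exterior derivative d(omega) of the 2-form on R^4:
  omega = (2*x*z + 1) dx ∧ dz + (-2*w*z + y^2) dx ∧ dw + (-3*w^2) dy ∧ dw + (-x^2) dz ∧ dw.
d(omega) = (-2*y) dx ∧ dy ∧ dw + (2*w - 2*x) dx ∧ dz ∧ dw

For a 2-form omega = sum_{i<j} g_{ij} dx_i ∧ dx_j, the exterior derivative is
  d(omega) = sum_{i<j} d(g_{ij}) ∧ dx_i ∧ dx_j = sum_{i<j, k} (∂g_{ij}/∂x_k) dx_k ∧ dx_i ∧ dx_j.
Expand each term, using dx_k ∧ dx_i ∧ dx_j = sgn(permutation) dx_{(a)} ∧ dx_{(b)} ∧ dx_{(c)} with (a < b < c) sorted:
  d(-2*w*z + y^2) includes (∂/∂y)(-2*w*z + y^2) dy = (2*y) dy, which multiplied by dx ∧ dw gives (-2*y) dx ∧ dy ∧ dw
  d(-2*w*z + y^2) includes (∂/∂z)(-2*w*z + y^2) dz = (-2*w) dz, which multiplied by dx ∧ dw gives (2*w) dx ∧ dz ∧ dw
  d(-x^2) includes (∂/∂x)(-x^2) dx = (-2*x) dx, which multiplied by dz ∧ dw gives (-2*x) dx ∧ dz ∧ dw
Collecting like 3-forms: d(omega) = (-2*y) dx ∧ dy ∧ dw + (2*w - 2*x) dx ∧ dz ∧ dw.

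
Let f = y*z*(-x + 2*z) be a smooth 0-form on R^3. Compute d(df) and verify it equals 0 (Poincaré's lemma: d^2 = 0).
d(df) = 0

Step 1: df = sum_i (∂f/∂x_i) dx_i = (-y*z) dx + (z*(-x + 2*z)) dy + (y*(-x + 4*z)) dz.
Step 2: Apply d again. Using the 1-form formula, the coefficient of dx ∧ dy in d(df) is ∂^2 f/∂x ∂y - ∂^2 f/∂y ∂x = (-z) - (-z) = 0 (equality of mixed partials for smooth f).
Similarly for dx ∧ dz and dy ∧ dz — all coefficients vanish. So d(df) = 0.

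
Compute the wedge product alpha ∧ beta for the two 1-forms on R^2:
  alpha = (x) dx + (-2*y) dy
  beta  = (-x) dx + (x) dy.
alpha ∧ beta = (x*(x - 2*y)) dx ∧ dy

Distribute the wedge, using dx_i ∧ dx_j = -dx_j ∧ dx_i and dx_i ∧ dx_i = 0. For each pair (i, j) with i < j, the coefficient of dx_i ∧ dx_j in alpha ∧ beta is (alpha_i * beta_j - alpha_j * beta_i). Collecting: alpha ∧ beta = (x*(x - 2*y)) dx ∧ dy.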